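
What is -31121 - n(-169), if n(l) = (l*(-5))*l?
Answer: 111684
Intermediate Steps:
n(l) = -5*l² (n(l) = (-5*l)*l = -5*l²)
-31121 - n(-169) = -31121 - (-5)*(-169)² = -31121 - (-5)*28561 = -31121 - 1*(-142805) = -31121 + 142805 = 111684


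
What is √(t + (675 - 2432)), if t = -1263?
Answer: 2*I*√755 ≈ 54.955*I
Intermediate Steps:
√(t + (675 - 2432)) = √(-1263 + (675 - 2432)) = √(-1263 - 1757) = √(-3020) = 2*I*√755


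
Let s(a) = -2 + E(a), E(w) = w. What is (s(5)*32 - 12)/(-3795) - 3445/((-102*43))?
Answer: 4235117/5548290 ≈ 0.76332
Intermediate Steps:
s(a) = -2 + a
(s(5)*32 - 12)/(-3795) - 3445/((-102*43)) = ((-2 + 5)*32 - 12)/(-3795) - 3445/((-102*43)) = (3*32 - 12)*(-1/3795) - 3445/(-4386) = (96 - 12)*(-1/3795) - 3445*(-1/4386) = 84*(-1/3795) + 3445/4386 = -28/1265 + 3445/4386 = 4235117/5548290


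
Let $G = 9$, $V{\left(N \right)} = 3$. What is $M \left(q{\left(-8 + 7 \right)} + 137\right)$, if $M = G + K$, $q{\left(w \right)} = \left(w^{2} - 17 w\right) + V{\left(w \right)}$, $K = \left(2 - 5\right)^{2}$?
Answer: $2844$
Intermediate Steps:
$K = 9$ ($K = \left(-3\right)^{2} = 9$)
$q{\left(w \right)} = 3 + w^{2} - 17 w$ ($q{\left(w \right)} = \left(w^{2} - 17 w\right) + 3 = 3 + w^{2} - 17 w$)
$M = 18$ ($M = 9 + 9 = 18$)
$M \left(q{\left(-8 + 7 \right)} + 137\right) = 18 \left(\left(3 + \left(-8 + 7\right)^{2} - 17 \left(-8 + 7\right)\right) + 137\right) = 18 \left(\left(3 + \left(-1\right)^{2} - -17\right) + 137\right) = 18 \left(\left(3 + 1 + 17\right) + 137\right) = 18 \left(21 + 137\right) = 18 \cdot 158 = 2844$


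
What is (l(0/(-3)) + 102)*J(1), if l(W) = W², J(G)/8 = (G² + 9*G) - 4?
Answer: 4896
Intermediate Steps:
J(G) = -32 + 8*G² + 72*G (J(G) = 8*((G² + 9*G) - 4) = 8*(-4 + G² + 9*G) = -32 + 8*G² + 72*G)
(l(0/(-3)) + 102)*J(1) = ((0/(-3))² + 102)*(-32 + 8*1² + 72*1) = ((0*(-⅓))² + 102)*(-32 + 8*1 + 72) = (0² + 102)*(-32 + 8 + 72) = (0 + 102)*48 = 102*48 = 4896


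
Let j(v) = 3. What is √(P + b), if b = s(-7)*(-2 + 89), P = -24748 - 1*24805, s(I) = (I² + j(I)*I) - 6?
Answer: I*√47639 ≈ 218.26*I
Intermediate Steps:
s(I) = -6 + I² + 3*I (s(I) = (I² + 3*I) - 6 = -6 + I² + 3*I)
P = -49553 (P = -24748 - 24805 = -49553)
b = 1914 (b = (-6 + (-7)² + 3*(-7))*(-2 + 89) = (-6 + 49 - 21)*87 = 22*87 = 1914)
√(P + b) = √(-49553 + 1914) = √(-47639) = I*√47639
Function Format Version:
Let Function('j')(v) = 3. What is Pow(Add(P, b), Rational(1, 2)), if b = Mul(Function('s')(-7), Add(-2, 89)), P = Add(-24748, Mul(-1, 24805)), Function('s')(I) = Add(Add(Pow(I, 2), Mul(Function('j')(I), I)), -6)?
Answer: Mul(I, Pow(47639, Rational(1, 2))) ≈ Mul(218.26, I)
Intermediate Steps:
Function('s')(I) = Add(-6, Pow(I, 2), Mul(3, I)) (Function('s')(I) = Add(Add(Pow(I, 2), Mul(3, I)), -6) = Add(-6, Pow(I, 2), Mul(3, I)))
P = -49553 (P = Add(-24748, -24805) = -49553)
b = 1914 (b = Mul(Add(-6, Pow(-7, 2), Mul(3, -7)), Add(-2, 89)) = Mul(Add(-6, 49, -21), 87) = Mul(22, 87) = 1914)
Pow(Add(P, b), Rational(1, 2)) = Pow(Add(-49553, 1914), Rational(1, 2)) = Pow(-47639, Rational(1, 2)) = Mul(I, Pow(47639, Rational(1, 2)))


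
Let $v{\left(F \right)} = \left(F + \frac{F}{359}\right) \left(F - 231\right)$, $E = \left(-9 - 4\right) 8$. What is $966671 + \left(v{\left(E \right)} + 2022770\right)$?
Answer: $\frac{1085751719}{359} \approx 3.0244 \cdot 10^{6}$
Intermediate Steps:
$E = -104$ ($E = \left(-13\right) 8 = -104$)
$v{\left(F \right)} = \frac{360 F \left(-231 + F\right)}{359}$ ($v{\left(F \right)} = \left(F + F \frac{1}{359}\right) \left(-231 + F\right) = \left(F + \frac{F}{359}\right) \left(-231 + F\right) = \frac{360 F}{359} \left(-231 + F\right) = \frac{360 F \left(-231 + F\right)}{359}$)
$966671 + \left(v{\left(E \right)} + 2022770\right) = 966671 + \left(\frac{360}{359} \left(-104\right) \left(-231 - 104\right) + 2022770\right) = 966671 + \left(\frac{360}{359} \left(-104\right) \left(-335\right) + 2022770\right) = 966671 + \left(\frac{12542400}{359} + 2022770\right) = 966671 + \frac{738716830}{359} = \frac{1085751719}{359}$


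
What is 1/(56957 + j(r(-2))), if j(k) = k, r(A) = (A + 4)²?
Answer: 1/56961 ≈ 1.7556e-5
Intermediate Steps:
r(A) = (4 + A)²
1/(56957 + j(r(-2))) = 1/(56957 + (4 - 2)²) = 1/(56957 + 2²) = 1/(56957 + 4) = 1/56961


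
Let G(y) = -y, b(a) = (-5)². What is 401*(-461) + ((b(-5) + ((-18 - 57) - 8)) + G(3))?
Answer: -184922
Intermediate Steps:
b(a) = 25
401*(-461) + ((b(-5) + ((-18 - 57) - 8)) + G(3)) = 401*(-461) + ((25 + ((-18 - 57) - 8)) - 1*3) = -184861 + ((25 + (-75 - 8)) - 3) = -184861 + ((25 - 83) - 3) = -184861 + (-58 - 3) = -184861 - 61 = -184922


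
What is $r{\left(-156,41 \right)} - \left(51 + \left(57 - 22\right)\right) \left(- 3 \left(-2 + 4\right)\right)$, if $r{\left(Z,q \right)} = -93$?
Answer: $423$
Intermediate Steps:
$r{\left(-156,41 \right)} - \left(51 + \left(57 - 22\right)\right) \left(- 3 \left(-2 + 4\right)\right) = -93 - \left(51 + \left(57 - 22\right)\right) \left(- 3 \left(-2 + 4\right)\right) = -93 - \left(51 + \left(57 - 22\right)\right) \left(\left(-3\right) 2\right) = -93 - \left(51 + 35\right) \left(-6\right) = -93 - 86 \left(-6\right) = -93 - -516 = -93 + 516 = 423$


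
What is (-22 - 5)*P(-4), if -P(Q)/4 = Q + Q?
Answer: -864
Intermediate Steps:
P(Q) = -8*Q (P(Q) = -4*(Q + Q) = -8*Q)
(-22 - 5)*P(-4) = (-22 - 5)*(-8*(-4)) = -27*32 = -864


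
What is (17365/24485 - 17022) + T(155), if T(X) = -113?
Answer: -83906622/4897 ≈ -17134.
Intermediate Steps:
(17365/24485 - 17022) + T(155) = (17365/24485 - 17022) - 113 = (17365*(1/24485) - 17022) - 113 = (3473/4897 - 17022) - 113 = -83353261/4897 - 113 = -83906622/4897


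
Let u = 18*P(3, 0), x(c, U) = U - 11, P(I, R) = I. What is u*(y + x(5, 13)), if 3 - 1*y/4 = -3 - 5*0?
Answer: 1404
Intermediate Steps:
y = 24 (y = 12 - 4*(-3 - 5*0) = 12 - 4*(-3 + 0) = 12 - 4*(-3) = 12 + 12 = 24)
x(c, U) = -11 + U
u = 54 (u = 18*3 = 54)
u*(y + x(5, 13)) = 54*(24 + (-11 + 13)) = 54*(24 + 2) = 54*26 = 1404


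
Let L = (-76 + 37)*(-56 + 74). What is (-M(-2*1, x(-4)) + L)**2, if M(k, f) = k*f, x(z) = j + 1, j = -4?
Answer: 501264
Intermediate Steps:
x(z) = -3 (x(z) = -4 + 1 = -3)
L = -702 (L = -39*18 = -702)
M(k, f) = f*k
(-M(-2*1, x(-4)) + L)**2 = (-(-3)*(-2*1) - 702)**2 = (-(-3)*(-2) - 702)**2 = (-1*6 - 702)**2 = (-6 - 702)**2 = (-708)**2 = 501264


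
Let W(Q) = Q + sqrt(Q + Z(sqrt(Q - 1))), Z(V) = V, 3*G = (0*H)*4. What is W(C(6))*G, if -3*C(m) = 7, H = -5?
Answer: 0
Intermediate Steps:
G = 0 (G = ((0*(-5))*4)/3 = (0*4)/3 = (1/3)*0 = 0)
C(m) = -7/3 (C(m) = -1/3*7 = -7/3)
W(Q) = Q + sqrt(Q + sqrt(-1 + Q)) (W(Q) = Q + sqrt(Q + sqrt(Q - 1)) = Q + sqrt(Q + sqrt(-1 + Q)))
W(C(6))*G = (-7/3 + sqrt(-7/3 + sqrt(-1 - 7/3)))*0 = (-7/3 + sqrt(-7/3 + sqrt(-10/3)))*0 = (-7/3 + sqrt(-7/3 + I*sqrt(30)/3))*0 = 0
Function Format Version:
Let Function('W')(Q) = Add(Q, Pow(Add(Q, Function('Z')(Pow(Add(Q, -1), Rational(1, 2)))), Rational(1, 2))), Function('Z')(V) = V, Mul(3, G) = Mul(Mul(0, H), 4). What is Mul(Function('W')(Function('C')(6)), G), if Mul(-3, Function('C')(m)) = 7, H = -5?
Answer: 0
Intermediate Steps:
G = 0 (G = Mul(Rational(1, 3), Mul(Mul(0, -5), 4)) = Mul(Rational(1, 3), Mul(0, 4)) = Mul(Rational(1, 3), 0) = 0)
Function('C')(m) = Rational(-7, 3) (Function('C')(m) = Mul(Rational(-1, 3), 7) = Rational(-7, 3))
Function('W')(Q) = Add(Q, Pow(Add(Q, Pow(Add(-1, Q), Rational(1, 2))), Rational(1, 2))) (Function('W')(Q) = Add(Q, Pow(Add(Q, Pow(Add(Q, -1), Rational(1, 2))), Rational(1, 2))) = Add(Q, Pow(Add(Q, Pow(Add(-1, Q), Rational(1, 2))), Rational(1, 2))))
Mul(Function('W')(Function('C')(6)), G) = Mul(Add(Rational(-7, 3), Pow(Add(Rational(-7, 3), Pow(Add(-1, Rational(-7, 3)), Rational(1, 2))), Rational(1, 2))), 0) = Mul(Add(Rational(-7, 3), Pow(Add(Rational(-7, 3), Pow(Rational(-10, 3), Rational(1, 2))), Rational(1, 2))), 0) = Mul(Add(Rational(-7, 3), Pow(Add(Rational(-7, 3), Mul(Rational(1, 3), I, Pow(30, Rational(1, 2)))), Rational(1, 2))), 0) = 0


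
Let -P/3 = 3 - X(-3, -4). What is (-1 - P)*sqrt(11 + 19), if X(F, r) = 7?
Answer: -13*sqrt(30) ≈ -71.204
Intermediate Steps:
P = 12 (P = -3*(3 - 1*7) = -3*(3 - 7) = -3*(-4) = 12)
(-1 - P)*sqrt(11 + 19) = (-1 - 1*12)*sqrt(11 + 19) = (-1 - 12)*sqrt(30) = -13*sqrt(30)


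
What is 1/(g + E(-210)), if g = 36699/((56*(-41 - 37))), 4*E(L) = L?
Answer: -112/6821 ≈ -0.016420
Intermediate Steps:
E(L) = L/4
g = -941/112 (g = 36699/((56*(-78))) = 36699/(-4368) = 36699*(-1/4368) = -941/112 ≈ -8.4018)
1/(g + E(-210)) = 1/(-941/112 + (¼)*(-210)) = 1/(-941/112 - 105/2) = 1/(-6821/112) = -112/6821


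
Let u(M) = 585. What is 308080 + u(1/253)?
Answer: 308665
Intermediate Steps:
308080 + u(1/253) = 308080 + 585 = 308665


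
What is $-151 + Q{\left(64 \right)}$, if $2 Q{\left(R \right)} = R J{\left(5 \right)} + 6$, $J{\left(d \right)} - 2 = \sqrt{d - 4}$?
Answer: $-52$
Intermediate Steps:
$J{\left(d \right)} = 2 + \sqrt{-4 + d}$ ($J{\left(d \right)} = 2 + \sqrt{d - 4} = 2 + \sqrt{-4 + d}$)
$Q{\left(R \right)} = 3 + \frac{3 R}{2}$ ($Q{\left(R \right)} = \frac{R \left(2 + \sqrt{-4 + 5}\right) + 6}{2} = \frac{R \left(2 + \sqrt{1}\right) + 6}{2} = \frac{R \left(2 + 1\right) + 6}{2} = \frac{R 3 + 6}{2} = \frac{3 R + 6}{2} = \frac{6 + 3 R}{2} = 3 + \frac{3 R}{2}$)
$-151 + Q{\left(64 \right)} = -151 + \left(3 + \frac{3}{2} \cdot 64\right) = -151 + \left(3 + 96\right) = -151 + 99 = -52$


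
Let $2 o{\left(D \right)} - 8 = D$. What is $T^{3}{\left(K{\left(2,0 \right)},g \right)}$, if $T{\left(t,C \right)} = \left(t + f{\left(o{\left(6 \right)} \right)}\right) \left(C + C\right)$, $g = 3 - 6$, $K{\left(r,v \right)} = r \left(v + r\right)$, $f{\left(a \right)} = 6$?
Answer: $-216000$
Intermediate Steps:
$o{\left(D \right)} = 4 + \frac{D}{2}$
$K{\left(r,v \right)} = r \left(r + v\right)$
$g = -3$ ($g = 3 - 6 = -3$)
$T{\left(t,C \right)} = 2 C \left(6 + t\right)$ ($T{\left(t,C \right)} = \left(t + 6\right) \left(C + C\right) = \left(6 + t\right) 2 C = 2 C \left(6 + t\right)$)
$T^{3}{\left(K{\left(2,0 \right)},g \right)} = \left(2 \left(-3\right) \left(6 + 2 \left(2 + 0\right)\right)\right)^{3} = \left(2 \left(-3\right) \left(6 + 2 \cdot 2\right)\right)^{3} = \left(2 \left(-3\right) \left(6 + 4\right)\right)^{3} = \left(2 \left(-3\right) 10\right)^{3} = \left(-60\right)^{3} = -216000$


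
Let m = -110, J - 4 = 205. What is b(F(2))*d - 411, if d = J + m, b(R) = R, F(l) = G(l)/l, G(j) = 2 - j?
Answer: -411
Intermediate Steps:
J = 209 (J = 4 + 205 = 209)
F(l) = (2 - l)/l
d = 99 (d = 209 - 110 = 99)
b(F(2))*d - 411 = ((2 - 1*2)/2)*99 - 411 = ((2 - 2)/2)*99 - 411 = ((1/2)*0)*99 - 411 = 0*99 - 411 = 0 - 411 = -411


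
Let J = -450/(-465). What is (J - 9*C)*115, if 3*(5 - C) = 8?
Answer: -71415/31 ≈ -2303.7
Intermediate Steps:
C = 7/3 (C = 5 - 1/3*8 = 5 - 8/3 = 7/3 ≈ 2.3333)
J = 30/31 (J = -450*(-1/465) = 30/31 ≈ 0.96774)
(J - 9*C)*115 = (30/31 - 9*7/3)*115 = (30/31 - 21)*115 = -621/31*115 = -71415/31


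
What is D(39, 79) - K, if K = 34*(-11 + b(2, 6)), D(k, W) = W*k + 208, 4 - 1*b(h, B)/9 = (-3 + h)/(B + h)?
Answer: 9603/4 ≈ 2400.8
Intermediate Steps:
b(h, B) = 36 - 9*(-3 + h)/(B + h)
D(k, W) = 208 + W*k
K = 3553/4 (K = 34*(-11 + 9*(3 + 3*2 + 4*6)/(6 + 2)) = 34*(-11 + 9*(3 + 6 + 24)/8) = 34*(-11 + 9*(1/8)*33) = 34*(-11 + 297/8) = 34*(209/8) = 3553/4 ≈ 888.25)
D(39, 79) - K = (208 + 79*39) - 1*3553/4 = (208 + 3081) - 3553/4 = 3289 - 3553/4 = 9603/4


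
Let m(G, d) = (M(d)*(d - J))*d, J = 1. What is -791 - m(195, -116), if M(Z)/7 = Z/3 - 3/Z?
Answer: 3670240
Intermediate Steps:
M(Z) = -21/Z + 7*Z/3 (M(Z) = 7*(Z/3 - 3/Z) = 7*(-3/Z + Z/3) = -21/Z + 7*Z/3)
m(G, d) = d*(-1 + d)*(-21/d + 7*d/3) (m(G, d) = ((-21/d + 7*d/3)*(d - 1*1))*d = ((-21/d + 7*d/3)*(d - 1))*d = ((-21/d + 7*d/3)*(-1 + d))*d = ((-1 + d)*(-21/d + 7*d/3))*d = d*(-1 + d)*(-21/d + 7*d/3))
-791 - m(195, -116) = -791 - 7*(-1 - 116)*(-9 + (-116)²)/3 = -791 - 7*(-117)*(-9 + 13456)/3 = -791 - 7*(-117)*13447/3 = -791 - 1*(-3671031) = -791 + 3671031 = 3670240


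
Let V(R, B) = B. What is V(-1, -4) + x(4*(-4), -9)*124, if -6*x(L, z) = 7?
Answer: -446/3 ≈ -148.67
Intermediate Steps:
x(L, z) = -7/6 (x(L, z) = -⅙*7 = -7/6)
V(-1, -4) + x(4*(-4), -9)*124 = -4 - 7/6*124 = -4 - 434/3 = -446/3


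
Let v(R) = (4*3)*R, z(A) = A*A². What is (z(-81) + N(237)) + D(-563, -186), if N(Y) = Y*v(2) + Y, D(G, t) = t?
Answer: -525702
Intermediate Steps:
z(A) = A³
v(R) = 12*R
N(Y) = 25*Y (N(Y) = Y*(12*2) + Y = Y*24 + Y = 24*Y + Y = 25*Y)
(z(-81) + N(237)) + D(-563, -186) = ((-81)³ + 25*237) - 186 = (-531441 + 5925) - 186 = -525516 - 186 = -525702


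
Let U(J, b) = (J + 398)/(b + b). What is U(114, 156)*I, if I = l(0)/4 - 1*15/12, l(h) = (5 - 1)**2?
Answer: 176/39 ≈ 4.5128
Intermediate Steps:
U(J, b) = (398 + J)/(2*b) (U(J, b) = (398 + J)/((2*b)) = (398 + J)*(1/(2*b)) = (398 + J)/(2*b))
l(h) = 16 (l(h) = 4**2 = 16)
I = 11/4 (I = 16/4 - 1*15/12 = 16*(1/4) - 15*1/12 = 4 - 5/4 = 11/4 ≈ 2.7500)
U(114, 156)*I = ((1/2)*(398 + 114)/156)*(11/4) = ((1/2)*(1/156)*512)*(11/4) = (64/39)*(11/4) = 176/39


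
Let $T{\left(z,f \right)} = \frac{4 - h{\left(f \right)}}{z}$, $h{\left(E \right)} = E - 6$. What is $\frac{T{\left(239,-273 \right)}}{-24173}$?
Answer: $- \frac{283}{5777347} \approx -4.8984 \cdot 10^{-5}$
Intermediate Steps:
$h{\left(E \right)} = -6 + E$ ($h{\left(E \right)} = E - 6 = -6 + E$)
$T{\left(z,f \right)} = \frac{10 - f}{z}$ ($T{\left(z,f \right)} = \frac{4 - \left(-6 + f\right)}{z} = \frac{10 - f}{z}$)
$\frac{T{\left(239,-273 \right)}}{-24173} = \frac{\frac{1}{239} \left(10 - -273\right)}{-24173} = \frac{10 + 273}{239} \left(- \frac{1}{24173}\right) = \frac{1}{239} \cdot 283 \left(- \frac{1}{24173}\right) = \frac{283}{239} \left(- \frac{1}{24173}\right) = - \frac{283}{5777347}$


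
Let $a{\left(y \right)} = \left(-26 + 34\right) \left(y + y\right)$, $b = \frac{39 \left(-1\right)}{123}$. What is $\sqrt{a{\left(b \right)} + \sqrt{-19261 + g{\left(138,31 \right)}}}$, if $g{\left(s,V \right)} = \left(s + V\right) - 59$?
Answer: $\frac{\sqrt{-8528 + 1681 i \sqrt{19151}}}{41} \approx 8.1672 + 8.4721 i$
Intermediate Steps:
$g{\left(s,V \right)} = -59 + V + s$ ($g{\left(s,V \right)} = \left(V + s\right) - 59 = -59 + V + s$)
$b = - \frac{13}{41}$ ($b = \left(-39\right) \frac{1}{123} = - \frac{13}{41} \approx -0.31707$)
$a{\left(y \right)} = 16 y$ ($a{\left(y \right)} = 8 \cdot 2 y = 16 y$)
$\sqrt{a{\left(b \right)} + \sqrt{-19261 + g{\left(138,31 \right)}}} = \sqrt{16 \left(- \frac{13}{41}\right) + \sqrt{-19261 + \left(-59 + 31 + 138\right)}} = \sqrt{- \frac{208}{41} + \sqrt{-19261 + 110}} = \sqrt{- \frac{208}{41} + \sqrt{-19151}} = \sqrt{- \frac{208}{41} + i \sqrt{19151}}$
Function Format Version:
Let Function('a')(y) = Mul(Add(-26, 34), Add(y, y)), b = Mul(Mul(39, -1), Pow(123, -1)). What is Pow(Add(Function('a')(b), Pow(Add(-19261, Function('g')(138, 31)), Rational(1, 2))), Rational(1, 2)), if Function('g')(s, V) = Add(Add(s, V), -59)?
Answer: Mul(Rational(1, 41), Pow(Add(-8528, Mul(1681, I, Pow(19151, Rational(1, 2)))), Rational(1, 2))) ≈ Add(8.1672, Mul(8.4721, I))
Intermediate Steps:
Function('g')(s, V) = Add(-59, V, s) (Function('g')(s, V) = Add(Add(V, s), -59) = Add(-59, V, s))
b = Rational(-13, 41) (b = Mul(-39, Rational(1, 123)) = Rational(-13, 41) ≈ -0.31707)
Function('a')(y) = Mul(16, y) (Function('a')(y) = Mul(8, Mul(2, y)) = Mul(16, y))
Pow(Add(Function('a')(b), Pow(Add(-19261, Function('g')(138, 31)), Rational(1, 2))), Rational(1, 2)) = Pow(Add(Mul(16, Rational(-13, 41)), Pow(Add(-19261, Add(-59, 31, 138)), Rational(1, 2))), Rational(1, 2)) = Pow(Add(Rational(-208, 41), Pow(Add(-19261, 110), Rational(1, 2))), Rational(1, 2)) = Pow(Add(Rational(-208, 41), Pow(-19151, Rational(1, 2))), Rational(1, 2)) = Pow(Add(Rational(-208, 41), Mul(I, Pow(19151, Rational(1, 2)))), Rational(1, 2))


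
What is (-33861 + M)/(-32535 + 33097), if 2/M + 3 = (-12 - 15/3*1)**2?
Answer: -2421061/40183 ≈ -60.251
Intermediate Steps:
M = 1/143 (M = 2/(-3 + (-12 - 15/3*1)**2) = 2/(-3 + (-12 - 5*1*1)**2) = 2/(-3 + (-12 - 5*1)**2) = 2/(-3 + (-12 - 5)**2) = 2/(-3 + (-17)**2) = 2/(-3 + 289) = 2/286 = 2*(1/286) = 1/143 ≈ 0.0069930)
(-33861 + M)/(-32535 + 33097) = (-33861 + 1/143)/(-32535 + 33097) = -4842122/143/562 = -4842122/143*1/562 = -2421061/40183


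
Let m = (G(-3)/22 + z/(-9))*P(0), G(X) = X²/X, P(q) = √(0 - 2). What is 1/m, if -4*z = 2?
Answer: 99*I*√2/16 ≈ 8.7504*I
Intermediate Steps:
P(q) = I*√2 (P(q) = √(-2) = I*√2)
G(X) = X
z = -½ (z = -¼*2 = -½ ≈ -0.50000)
m = -8*I*√2/99 (m = (-3/22 - ½/(-9))*(I*√2) = (-3*1/22 - ½*(-⅑))*(I*√2) = (-3/22 + 1/18)*(I*√2) = -8*I*√2/99 ≈ -0.11428*I)
1/m = 1/(-8*I*√2/99) = 99*I*√2/16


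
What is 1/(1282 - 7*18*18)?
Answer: -1/986 ≈ -0.0010142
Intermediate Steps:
1/(1282 - 7*18*18) = 1/(1282 - 126*18) = 1/(1282 - 2268) = 1/(-986) = -1/986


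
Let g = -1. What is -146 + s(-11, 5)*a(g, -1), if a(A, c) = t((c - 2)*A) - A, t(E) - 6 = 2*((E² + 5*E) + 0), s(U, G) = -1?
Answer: -201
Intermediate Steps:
t(E) = 6 + 2*E² + 10*E (t(E) = 6 + 2*((E² + 5*E) + 0) = 6 + 2*(E² + 5*E) = 6 + (2*E² + 10*E) = 6 + 2*E² + 10*E)
a(A, c) = 6 - A + 2*A²*(-2 + c)² + 10*A*(-2 + c) (a(A, c) = (6 + 2*((c - 2)*A)² + 10*((c - 2)*A)) - A = (6 + 2*((-2 + c)*A)² + 10*((-2 + c)*A)) - A = (6 + 2*(A*(-2 + c))² + 10*(A*(-2 + c))) - A = (6 + 2*(A²*(-2 + c)²) + 10*A*(-2 + c)) - A = (6 + 2*A²*(-2 + c)² + 10*A*(-2 + c)) - A = 6 - A + 2*A²*(-2 + c)² + 10*A*(-2 + c))
-146 + s(-11, 5)*a(g, -1) = -146 - (6 - 1*(-1) + 2*(-1)²*(-2 - 1)² + 10*(-1)*(-2 - 1)) = -146 - (6 + 1 + 2*1*(-3)² + 10*(-1)*(-3)) = -146 - (6 + 1 + 2*1*9 + 30) = -146 - (6 + 1 + 18 + 30) = -146 - 1*55 = -146 - 55 = -201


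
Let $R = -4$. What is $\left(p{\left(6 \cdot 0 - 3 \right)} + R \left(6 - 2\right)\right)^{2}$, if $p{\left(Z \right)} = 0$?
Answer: $256$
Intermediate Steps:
$\left(p{\left(6 \cdot 0 - 3 \right)} + R \left(6 - 2\right)\right)^{2} = \left(0 - 4 \left(6 - 2\right)\right)^{2} = \left(0 - 16\right)^{2} = \left(-16\right)^{2} = 256$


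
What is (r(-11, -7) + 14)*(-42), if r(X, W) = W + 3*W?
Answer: 588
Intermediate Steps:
r(X, W) = 4*W
(r(-11, -7) + 14)*(-42) = (4*(-7) + 14)*(-42) = (-28 + 14)*(-42) = -14*(-42) = 588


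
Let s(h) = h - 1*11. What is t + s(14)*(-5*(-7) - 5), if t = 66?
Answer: 156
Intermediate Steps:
s(h) = -11 + h (s(h) = h - 11 = -11 + h)
t + s(14)*(-5*(-7) - 5) = 66 + (-11 + 14)*(-5*(-7) - 5) = 66 + 3*(35 - 5) = 66 + 3*30 = 66 + 90 = 156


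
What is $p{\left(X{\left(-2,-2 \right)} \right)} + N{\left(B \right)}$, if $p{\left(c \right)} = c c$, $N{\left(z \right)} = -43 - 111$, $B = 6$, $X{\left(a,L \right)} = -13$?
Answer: $15$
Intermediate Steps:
$N{\left(z \right)} = -154$ ($N{\left(z \right)} = -43 - 111 = -154$)
$p{\left(c \right)} = c^{2}$
$p{\left(X{\left(-2,-2 \right)} \right)} + N{\left(B \right)} = \left(-13\right)^{2} - 154 = 169 - 154 = 15$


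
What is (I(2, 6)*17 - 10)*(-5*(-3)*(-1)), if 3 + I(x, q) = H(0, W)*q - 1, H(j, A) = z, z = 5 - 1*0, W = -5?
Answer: -6480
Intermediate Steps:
z = 5 (z = 5 + 0 = 5)
H(j, A) = 5
I(x, q) = -4 + 5*q (I(x, q) = -3 + (5*q - 1) = -3 + (-1 + 5*q) = -4 + 5*q)
(I(2, 6)*17 - 10)*(-5*(-3)*(-1)) = ((-4 + 5*6)*17 - 10)*(-5*(-3)*(-1)) = ((-4 + 30)*17 - 10)*(15*(-1)) = (26*17 - 10)*(-15) = (442 - 10)*(-15) = 432*(-15) = -6480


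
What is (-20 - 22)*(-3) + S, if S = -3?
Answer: 123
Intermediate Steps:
(-20 - 22)*(-3) + S = (-20 - 22)*(-3) - 3 = -42*(-3) - 3 = 126 - 3 = 123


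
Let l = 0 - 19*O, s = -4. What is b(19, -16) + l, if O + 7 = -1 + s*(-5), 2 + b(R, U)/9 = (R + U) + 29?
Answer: 42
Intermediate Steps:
b(R, U) = 243 + 9*R + 9*U (b(R, U) = -18 + 9*((R + U) + 29) = -18 + 9*(29 + R + U) = -18 + (261 + 9*R + 9*U) = 243 + 9*R + 9*U)
O = 12 (O = -7 + (-1 - 4*(-5)) = -7 + (-1 + 20) = -7 + 19 = 12)
l = -228 (l = 0 - 19*12 = 0 - 228 = -228)
b(19, -16) + l = (243 + 9*19 + 9*(-16)) - 228 = (243 + 171 - 144) - 228 = 270 - 228 = 42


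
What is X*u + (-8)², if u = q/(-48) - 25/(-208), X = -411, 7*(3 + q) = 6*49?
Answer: 4531/13 ≈ 348.54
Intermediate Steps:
q = 39 (q = -3 + (6*49)/7 = -3 + (⅐)*294 = -3 + 42 = 39)
u = -9/13 (u = 39/(-48) - 25/(-208) = 39*(-1/48) - 25*(-1/208) = -13/16 + 25/208 = -9/13 ≈ -0.69231)
X*u + (-8)² = -411*(-9/13) + (-8)² = 3699/13 + 64 = 4531/13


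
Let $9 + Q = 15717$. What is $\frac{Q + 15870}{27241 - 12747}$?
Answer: $\frac{15789}{7247} \approx 2.1787$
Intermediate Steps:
$Q = 15708$ ($Q = -9 + 15717 = 15708$)
$\frac{Q + 15870}{27241 - 12747} = \frac{15708 + 15870}{27241 - 12747} = \frac{31578}{14494} = 31578 \cdot \frac{1}{14494} = \frac{15789}{7247}$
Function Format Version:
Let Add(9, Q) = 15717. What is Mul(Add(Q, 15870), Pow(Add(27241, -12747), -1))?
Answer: Rational(15789, 7247) ≈ 2.1787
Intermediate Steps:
Q = 15708 (Q = Add(-9, 15717) = 15708)
Mul(Add(Q, 15870), Pow(Add(27241, -12747), -1)) = Mul(Add(15708, 15870), Pow(Add(27241, -12747), -1)) = Mul(31578, Pow(14494, -1)) = Mul(31578, Rational(1, 14494)) = Rational(15789, 7247)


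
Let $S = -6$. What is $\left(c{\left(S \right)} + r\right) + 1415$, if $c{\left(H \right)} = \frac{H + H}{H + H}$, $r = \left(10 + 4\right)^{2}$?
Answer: $1612$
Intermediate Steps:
$r = 196$ ($r = 14^{2} = 196$)
$c{\left(H \right)} = 1$ ($c{\left(H \right)} = \frac{2 H}{2 H} = 2 H \frac{1}{2 H} = 1$)
$\left(c{\left(S \right)} + r\right) + 1415 = \left(1 + 196\right) + 1415 = 197 + 1415 = 1612$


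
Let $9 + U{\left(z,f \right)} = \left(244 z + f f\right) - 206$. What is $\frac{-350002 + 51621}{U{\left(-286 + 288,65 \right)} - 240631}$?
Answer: $\frac{298381}{236133} \approx 1.2636$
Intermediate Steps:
$U{\left(z,f \right)} = -215 + f^{2} + 244 z$ ($U{\left(z,f \right)} = -9 - \left(206 - 244 z - f f\right) = -9 - \left(206 - f^{2} - 244 z\right) = -9 + \left(-206 + f^{2} + 244 z\right) = -215 + f^{2} + 244 z$)
$\frac{-350002 + 51621}{U{\left(-286 + 288,65 \right)} - 240631} = \frac{-350002 + 51621}{\left(-215 + 65^{2} + 244 \left(-286 + 288\right)\right) - 240631} = - \frac{298381}{\left(-215 + 4225 + 244 \cdot 2\right) - 240631} = - \frac{298381}{\left(-215 + 4225 + 488\right) - 240631} = - \frac{298381}{4498 - 240631} = - \frac{298381}{-236133} = \left(-298381\right) \left(- \frac{1}{236133}\right) = \frac{298381}{236133}$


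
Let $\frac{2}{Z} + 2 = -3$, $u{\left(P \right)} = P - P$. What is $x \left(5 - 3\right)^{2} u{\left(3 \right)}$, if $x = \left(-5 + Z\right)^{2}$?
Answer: $0$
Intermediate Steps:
$u{\left(P \right)} = 0$
$Z = - \frac{2}{5}$ ($Z = \frac{2}{-2 - 3} = \frac{2}{-5} = 2 \left(- \frac{1}{5}\right) = - \frac{2}{5} \approx -0.4$)
$x = \frac{729}{25}$ ($x = \left(-5 - \frac{2}{5}\right)^{2} = \left(- \frac{27}{5}\right)^{2} = \frac{729}{25} \approx 29.16$)
$x \left(5 - 3\right)^{2} u{\left(3 \right)} = \frac{729 \left(5 - 3\right)^{2}}{25} \cdot 0 = \frac{729 \cdot 2^{2}}{25} \cdot 0 = \frac{729}{25} \cdot 4 \cdot 0 = \frac{2916}{25} \cdot 0 = 0$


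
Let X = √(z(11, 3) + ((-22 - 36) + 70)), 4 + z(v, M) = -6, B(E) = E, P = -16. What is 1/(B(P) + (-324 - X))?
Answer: -170/57799 + √2/115598 ≈ -0.0029290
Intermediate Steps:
z(v, M) = -10 (z(v, M) = -4 - 6 = -10)
X = √2 (X = √(-10 + ((-22 - 36) + 70)) = √(-10 + (-58 + 70)) = √(-10 + 12) = √2 ≈ 1.4142)
1/(B(P) + (-324 - X)) = 1/(-16 + (-324 - √2)) = 1/(-340 - √2)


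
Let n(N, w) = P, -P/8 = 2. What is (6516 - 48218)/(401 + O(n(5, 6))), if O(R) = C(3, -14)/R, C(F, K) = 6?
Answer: -333616/3205 ≈ -104.09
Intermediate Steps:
P = -16 (P = -8*2 = -16)
n(N, w) = -16
O(R) = 6/R
(6516 - 48218)/(401 + O(n(5, 6))) = (6516 - 48218)/(401 + 6/(-16)) = -41702/(401 + 6*(-1/16)) = -41702/(401 - 3/8) = -41702/3205/8 = -41702*8/3205 = -333616/3205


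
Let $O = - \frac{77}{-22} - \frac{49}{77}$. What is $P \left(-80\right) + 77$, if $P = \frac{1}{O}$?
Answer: $\frac{3091}{63} \approx 49.063$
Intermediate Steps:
$O = \frac{63}{22}$ ($O = \left(-77\right) \left(- \frac{1}{22}\right) - \frac{7}{11} = \frac{7}{2} - \frac{7}{11} = \frac{63}{22} \approx 2.8636$)
$P = \frac{22}{63}$ ($P = \frac{1}{\frac{63}{22}} = \frac{22}{63} \approx 0.34921$)
$P \left(-80\right) + 77 = \frac{22}{63} \left(-80\right) + 77 = - \frac{1760}{63} + 77 = \frac{3091}{63}$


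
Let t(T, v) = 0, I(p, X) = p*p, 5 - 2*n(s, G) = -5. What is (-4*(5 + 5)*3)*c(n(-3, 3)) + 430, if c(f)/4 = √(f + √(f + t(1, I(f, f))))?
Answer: 430 - 480*√(5 + √5) ≈ -861.20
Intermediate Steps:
n(s, G) = 5 (n(s, G) = 5/2 - ½*(-5) = 5/2 + 5/2 = 5)
I(p, X) = p²
c(f) = 4*√(f + √f) (c(f) = 4*√(f + √(f + 0)) = 4*√(f + √f))
(-4*(5 + 5)*3)*c(n(-3, 3)) + 430 = (-4*(5 + 5)*3)*(4*√(5 + √5)) + 430 = (-4*10*3)*(4*√(5 + √5)) + 430 = (-40*3)*(4*√(5 + √5)) + 430 = -480*√(5 + √5) + 430 = 430 - 480*√(5 + √5)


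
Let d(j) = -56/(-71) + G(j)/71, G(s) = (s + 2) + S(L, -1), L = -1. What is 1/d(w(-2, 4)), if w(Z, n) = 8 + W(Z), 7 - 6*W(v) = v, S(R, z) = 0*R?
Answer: 142/135 ≈ 1.0519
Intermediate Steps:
S(R, z) = 0
W(v) = 7/6 - v/6
G(s) = 2 + s (G(s) = (s + 2) + 0 = (2 + s) + 0 = 2 + s)
w(Z, n) = 55/6 - Z/6 (w(Z, n) = 8 + (7/6 - Z/6) = 55/6 - Z/6)
d(j) = 58/71 + j/71 (d(j) = -56/(-71) + (2 + j)/71 = -56*(-1/71) + (2 + j)*(1/71) = 56/71 + (2/71 + j/71) = 58/71 + j/71)
1/d(w(-2, 4)) = 1/(58/71 + (55/6 - ⅙*(-2))/71) = 1/(58/71 + (55/6 + ⅓)/71) = 1/(58/71 + (1/71)*(19/2)) = 1/(58/71 + 19/142) = 1/(135/142) = 142/135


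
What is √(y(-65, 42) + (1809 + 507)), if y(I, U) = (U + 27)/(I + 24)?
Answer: 3*√432263/41 ≈ 48.107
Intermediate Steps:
y(I, U) = (27 + U)/(24 + I)
√(y(-65, 42) + (1809 + 507)) = √((27 + 42)/(24 - 65) + (1809 + 507)) = √(69/(-41) + 2316) = √(-1/41*69 + 2316) = √(-69/41 + 2316) = √(94887/41) = 3*√432263/41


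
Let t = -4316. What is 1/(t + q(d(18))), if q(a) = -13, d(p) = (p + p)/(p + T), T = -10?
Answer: -1/4329 ≈ -0.00023100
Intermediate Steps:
d(p) = 2*p/(-10 + p) (d(p) = (p + p)/(p - 10) = (2*p)/(-10 + p) = 2*p/(-10 + p))
1/(t + q(d(18))) = 1/(-4316 - 13) = 1/(-4329) = -1/4329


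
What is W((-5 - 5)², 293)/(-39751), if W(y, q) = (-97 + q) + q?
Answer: -489/39751 ≈ -0.012302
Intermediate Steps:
W(y, q) = -97 + 2*q
W((-5 - 5)², 293)/(-39751) = (-97 + 2*293)/(-39751) = (-97 + 586)*(-1/39751) = 489*(-1/39751) = -489/39751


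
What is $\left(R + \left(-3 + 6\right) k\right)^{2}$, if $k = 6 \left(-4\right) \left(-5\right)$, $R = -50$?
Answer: $96100$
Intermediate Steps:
$k = 120$ ($k = \left(-24\right) \left(-5\right) = 120$)
$\left(R + \left(-3 + 6\right) k\right)^{2} = \left(-50 + \left(-3 + 6\right) 120\right)^{2} = \left(-50 + 3 \cdot 120\right)^{2} = \left(-50 + 360\right)^{2} = 310^{2} = 96100$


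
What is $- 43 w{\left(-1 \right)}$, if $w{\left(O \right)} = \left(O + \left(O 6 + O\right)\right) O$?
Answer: $-344$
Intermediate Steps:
$w{\left(O \right)} = 8 O^{2}$ ($w{\left(O \right)} = \left(O + \left(6 O + O\right)\right) O = \left(O + 7 O\right) O = 8 O O = 8 O^{2}$)
$- 43 w{\left(-1 \right)} = - 43 \cdot 8 \left(-1\right)^{2} = - 43 \cdot 8 \cdot 1 = \left(-43\right) 8 = -344$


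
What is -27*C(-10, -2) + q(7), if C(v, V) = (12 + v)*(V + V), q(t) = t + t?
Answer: 230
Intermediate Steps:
q(t) = 2*t
C(v, V) = 2*V*(12 + v) (C(v, V) = (12 + v)*(2*V) = 2*V*(12 + v))
-27*C(-10, -2) + q(7) = -54*(-2)*(12 - 10) + 2*7 = -54*(-2)*2 + 14 = -27*(-8) + 14 = 216 + 14 = 230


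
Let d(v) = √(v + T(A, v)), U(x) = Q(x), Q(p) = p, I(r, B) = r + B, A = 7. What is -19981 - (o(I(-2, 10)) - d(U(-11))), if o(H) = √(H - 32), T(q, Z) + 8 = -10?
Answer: -19981 + I*√29 - 2*I*√6 ≈ -19981.0 + 0.48619*I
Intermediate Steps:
I(r, B) = B + r
T(q, Z) = -18 (T(q, Z) = -8 - 10 = -18)
U(x) = x
d(v) = √(-18 + v) (d(v) = √(v - 18) = √(-18 + v))
o(H) = √(-32 + H)
-19981 - (o(I(-2, 10)) - d(U(-11))) = -19981 - (√(-32 + (10 - 2)) - √(-18 - 11)) = -19981 - (√(-32 + 8) - √(-29)) = -19981 - (√(-24) - I*√29) = -19981 - (2*I*√6 - I*√29) = -19981 - (-I*√29 + 2*I*√6) = -19981 + (I*√29 - 2*I*√6) = -19981 + I*√29 - 2*I*√6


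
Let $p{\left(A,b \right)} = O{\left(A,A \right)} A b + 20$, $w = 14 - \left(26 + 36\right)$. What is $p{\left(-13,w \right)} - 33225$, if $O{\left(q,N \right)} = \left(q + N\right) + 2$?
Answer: $-48181$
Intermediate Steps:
$O{\left(q,N \right)} = 2 + N + q$ ($O{\left(q,N \right)} = \left(N + q\right) + 2 = 2 + N + q$)
$w = -48$ ($w = 14 - 62 = -48$)
$p{\left(A,b \right)} = 20 + A b \left(2 + 2 A\right)$ ($p{\left(A,b \right)} = \left(2 + A + A\right) A b + 20 = \left(2 + 2 A\right) A b + 20 = A \left(2 + 2 A\right) b + 20 = A b \left(2 + 2 A\right) + 20 = 20 + A b \left(2 + 2 A\right)$)
$p{\left(-13,w \right)} - 33225 = \left(20 + 2 \left(-13\right) \left(-48\right) \left(1 - 13\right)\right) - 33225 = \left(20 + 2 \left(-13\right) \left(-48\right) \left(-12\right)\right) - 33225 = \left(20 - 14976\right) - 33225 = -14956 - 33225 = -48181$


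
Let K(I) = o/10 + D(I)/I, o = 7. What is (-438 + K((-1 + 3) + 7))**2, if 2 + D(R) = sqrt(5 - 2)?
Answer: 1550548429/8100 - 39377*sqrt(3)/405 ≈ 1.9126e+5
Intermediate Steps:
D(R) = -2 + sqrt(3) (D(R) = -2 + sqrt(5 - 2) = -2 + sqrt(3))
K(I) = 7/10 + (-2 + sqrt(3))/I
(-438 + K((-1 + 3) + 7))**2 = (-438 + (-2 + sqrt(3) + 7*((-1 + 3) + 7)/10)/((-1 + 3) + 7))**2 = (-438 + (-2 + sqrt(3) + 7*(2 + 7)/10)/(2 + 7))**2 = (-438 + (-2 + sqrt(3) + (7/10)*9)/9)**2 = (-438 + (-2 + sqrt(3) + 63/10)/9)**2 = (-438 + (43/10 + sqrt(3))/9)**2 = (-438 + (43/90 + sqrt(3)/9))**2 = (-39377/90 + sqrt(3)/9)**2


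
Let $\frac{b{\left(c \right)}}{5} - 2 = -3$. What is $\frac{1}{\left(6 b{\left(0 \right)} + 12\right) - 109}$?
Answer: $- \frac{1}{127} \approx -0.007874$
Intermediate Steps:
$b{\left(c \right)} = -5$ ($b{\left(c \right)} = 10 + 5 \left(-3\right) = 10 - 15 = -5$)
$\frac{1}{\left(6 b{\left(0 \right)} + 12\right) - 109} = \frac{1}{\left(6 \left(-5\right) + 12\right) - 109} = \frac{1}{\left(-30 + 12\right) - 109} = \frac{1}{-18 - 109} = \frac{1}{-127} = - \frac{1}{127}$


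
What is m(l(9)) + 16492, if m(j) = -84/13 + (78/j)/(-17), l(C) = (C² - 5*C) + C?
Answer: 54649222/3315 ≈ 16485.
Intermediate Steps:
l(C) = C² - 4*C
m(j) = -84/13 - 78/(17*j) (m(j) = -84*1/13 + (78/j)*(-1/17) = -84/13 - 78/(17*j))
m(l(9)) + 16492 = 6*(-169 - 2142*(-4 + 9))/(221*((9*(-4 + 9)))) + 16492 = 6*(-169 - 2142*5)/(221*((9*5))) + 16492 = (6/221)*(-169 - 238*45)/45 + 16492 = (6/221)*(1/45)*(-169 - 10710) + 16492 = (6/221)*(1/45)*(-10879) + 16492 = -21758/3315 + 16492 = 54649222/3315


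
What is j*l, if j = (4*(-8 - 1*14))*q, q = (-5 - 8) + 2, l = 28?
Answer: 27104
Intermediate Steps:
q = -11 (q = -13 + 2 = -11)
j = 968 (j = (4*(-8 - 1*14))*(-11) = (4*(-8 - 14))*(-11) = (4*(-22))*(-11) = -88*(-11) = 968)
j*l = 968*28 = 27104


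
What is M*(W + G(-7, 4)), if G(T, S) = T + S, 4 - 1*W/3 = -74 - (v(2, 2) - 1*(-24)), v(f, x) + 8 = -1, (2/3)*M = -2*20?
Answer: -16560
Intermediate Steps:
M = -60 (M = 3*(-2*20)/2 = (3/2)*(-40) = -60)
v(f, x) = -9 (v(f, x) = -8 - 1 = -9)
W = 279 (W = 12 - 3*(-74 - (-9 - 1*(-24))) = 12 - 3*(-74 - (-9 + 24)) = 12 - 3*(-74 - 1*15) = 12 - 3*(-74 - 15) = 12 - 3*(-89) = 12 + 267 = 279)
G(T, S) = S + T
M*(W + G(-7, 4)) = -60*(279 + (4 - 7)) = -60*(279 - 3) = -60*276 = -16560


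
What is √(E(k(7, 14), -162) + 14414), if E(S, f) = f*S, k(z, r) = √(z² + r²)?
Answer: √(14414 - 1134*√5) ≈ 108.99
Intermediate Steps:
k(z, r) = √(r² + z²)
E(S, f) = S*f
√(E(k(7, 14), -162) + 14414) = √(√(14² + 7²)*(-162) + 14414) = √(√(196 + 49)*(-162) + 14414) = √(√245*(-162) + 14414) = √((7*√5)*(-162) + 14414) = √(-1134*√5 + 14414) = √(14414 - 1134*√5)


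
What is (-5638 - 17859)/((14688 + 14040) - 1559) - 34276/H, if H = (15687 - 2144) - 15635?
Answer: 220522230/14209387 ≈ 15.519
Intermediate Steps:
H = -2092 (H = 13543 - 15635 = -2092)
(-5638 - 17859)/((14688 + 14040) - 1559) - 34276/H = (-5638 - 17859)/((14688 + 14040) - 1559) - 34276/(-2092) = -23497/(28728 - 1559) - 34276*(-1/2092) = -23497/27169 + 8569/523 = 220522230/14209387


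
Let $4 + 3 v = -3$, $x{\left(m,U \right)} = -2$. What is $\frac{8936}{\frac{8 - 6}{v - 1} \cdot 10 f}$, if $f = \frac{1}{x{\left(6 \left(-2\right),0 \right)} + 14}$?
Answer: $-17872$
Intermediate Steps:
$v = - \frac{7}{3}$ ($v = - \frac{4}{3} + \frac{1}{3} \left(-3\right) = - \frac{4}{3} - 1 = - \frac{7}{3} \approx -2.3333$)
$f = \frac{1}{12}$ ($f = \frac{1}{-2 + 14} = \frac{1}{12} \approx 0.083333$)
$\frac{8936}{\frac{8 - 6}{v - 1} \cdot 10 f} = \frac{8936}{\frac{8 - 6}{- \frac{7}{3} - 1} \cdot 10 \cdot \frac{1}{12}} = \frac{8936}{\frac{2}{- \frac{10}{3}} \cdot 10 \cdot \frac{1}{12}} = \frac{8936}{2 \left(- \frac{3}{10}\right) 10 \cdot \frac{1}{12}} = \frac{8936}{\left(- \frac{3}{5}\right) 10 \cdot \frac{1}{12}} = \frac{8936}{\left(-6\right) \frac{1}{12}} = \frac{8936}{- \frac{1}{2}} = 8936 \left(-2\right) = -17872$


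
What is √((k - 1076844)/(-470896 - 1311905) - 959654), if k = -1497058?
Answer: 2*I*√84726108926321182/594267 ≈ 979.62*I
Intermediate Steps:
√((k - 1076844)/(-470896 - 1311905) - 959654) = √((-1497058 - 1076844)/(-470896 - 1311905) - 959654) = √(-2573902/(-1782801) - 959654) = √(-2573902*(-1/1782801) - 959654) = √(2573902/1782801 - 959654) = √(-1710869536952/1782801) = 2*I*√84726108926321182/594267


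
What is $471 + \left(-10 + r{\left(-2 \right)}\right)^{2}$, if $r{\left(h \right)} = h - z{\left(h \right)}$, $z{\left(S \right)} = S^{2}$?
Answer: $727$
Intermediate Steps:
$r{\left(h \right)} = h - h^{2}$
$471 + \left(-10 + r{\left(-2 \right)}\right)^{2} = 471 + \left(-10 - 2 \left(1 - -2\right)\right)^{2} = 471 + \left(-10 - 2 \left(1 + 2\right)\right)^{2} = 471 + \left(-10 - 6\right)^{2} = 471 + \left(-16\right)^{2} = 471 + 256 = 727$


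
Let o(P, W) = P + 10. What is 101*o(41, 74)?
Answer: 5151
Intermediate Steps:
o(P, W) = 10 + P
101*o(41, 74) = 101*(10 + 41) = 101*51 = 5151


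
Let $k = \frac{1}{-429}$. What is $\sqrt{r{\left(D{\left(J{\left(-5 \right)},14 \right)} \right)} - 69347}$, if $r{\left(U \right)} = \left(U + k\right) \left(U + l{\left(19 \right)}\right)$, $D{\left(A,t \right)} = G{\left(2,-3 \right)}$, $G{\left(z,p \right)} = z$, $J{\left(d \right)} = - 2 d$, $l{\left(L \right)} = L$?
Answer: $\frac{i \sqrt{1417218946}}{143} \approx 263.26 i$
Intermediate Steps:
$k = - \frac{1}{429} \approx -0.002331$
$D{\left(A,t \right)} = 2$
$r{\left(U \right)} = \left(19 + U\right) \left(- \frac{1}{429} + U\right)$ ($r{\left(U \right)} = \left(U - \frac{1}{429}\right) \left(U + 19\right) = \left(- \frac{1}{429} + U\right) \left(19 + U\right) = \left(19 + U\right) \left(- \frac{1}{429} + U\right)$)
$\sqrt{r{\left(D{\left(J{\left(-5 \right)},14 \right)} \right)} - 69347} = \sqrt{\left(- \frac{19}{429} + 2^{2} + \frac{8150}{429} \cdot 2\right) - 69347} = \sqrt{\left(- \frac{19}{429} + 4 + \frac{16300}{429}\right) - 69347} = \sqrt{\frac{5999}{143} - 69347} = \sqrt{- \frac{9910622}{143}} = \frac{i \sqrt{1417218946}}{143}$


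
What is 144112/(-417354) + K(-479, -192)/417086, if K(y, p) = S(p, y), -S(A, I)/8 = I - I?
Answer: -72056/208677 ≈ -0.34530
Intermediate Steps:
S(A, I) = 0 (S(A, I) = -8*(I - I) = -8*0 = 0)
K(y, p) = 0
144112/(-417354) + K(-479, -192)/417086 = 144112/(-417354) + 0/417086 = 144112*(-1/417354) + 0*(1/417086) = -72056/208677 + 0 = -72056/208677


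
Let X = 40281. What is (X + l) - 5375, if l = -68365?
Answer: -33459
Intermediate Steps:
(X + l) - 5375 = (40281 - 68365) - 5375 = -28084 - 5375 = -33459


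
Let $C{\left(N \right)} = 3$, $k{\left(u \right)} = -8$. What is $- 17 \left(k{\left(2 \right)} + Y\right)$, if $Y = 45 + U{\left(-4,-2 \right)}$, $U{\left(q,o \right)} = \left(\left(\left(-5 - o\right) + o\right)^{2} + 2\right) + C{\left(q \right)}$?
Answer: $-1139$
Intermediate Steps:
$U{\left(q,o \right)} = 30$ ($U{\left(q,o \right)} = \left(\left(\left(-5 - o\right) + o\right)^{2} + 2\right) + 3 = \left(\left(-5\right)^{2} + 2\right) + 3 = \left(25 + 2\right) + 3 = 27 + 3 = 30$)
$Y = 75$ ($Y = 45 + 30 = 75$)
$- 17 \left(k{\left(2 \right)} + Y\right) = - 17 \left(-8 + 75\right) = \left(-17\right) 67 = -1139$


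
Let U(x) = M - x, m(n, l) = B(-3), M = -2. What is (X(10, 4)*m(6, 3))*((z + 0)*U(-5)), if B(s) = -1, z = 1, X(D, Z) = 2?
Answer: -6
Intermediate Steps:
m(n, l) = -1
U(x) = -2 - x
(X(10, 4)*m(6, 3))*((z + 0)*U(-5)) = (2*(-1))*((1 + 0)*(-2 - 1*(-5))) = -2*(-2 + 5) = -2*3 = -6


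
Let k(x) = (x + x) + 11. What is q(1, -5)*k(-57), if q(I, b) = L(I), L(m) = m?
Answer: -103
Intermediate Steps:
q(I, b) = I
k(x) = 11 + 2*x (k(x) = 2*x + 11 = 11 + 2*x)
q(1, -5)*k(-57) = 1*(11 + 2*(-57)) = 1*(11 - 114) = 1*(-103) = -103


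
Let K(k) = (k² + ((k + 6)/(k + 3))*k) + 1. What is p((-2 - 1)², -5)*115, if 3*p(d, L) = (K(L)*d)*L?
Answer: -98325/2 ≈ -49163.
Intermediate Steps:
K(k) = 1 + k² + k*(6 + k)/(3 + k) (K(k) = (k² + ((6 + k)/(3 + k))*k) + 1 = (k² + k*(6 + k)/(3 + k)) + 1 = 1 + k² + k*(6 + k)/(3 + k))
p(d, L) = L*d*(3 + L³ + 4*L² + 7*L)/(3*(3 + L)) (p(d, L) = ((((3 + L³ + 4*L² + 7*L)/(3 + L))*d)*L)/3 = ((d*(3 + L³ + 4*L² + 7*L)/(3 + L))*L)/3 = (L*d*(3 + L³ + 4*L² + 7*L)/(3 + L))/3 = L*d*(3 + L³ + 4*L² + 7*L)/(3*(3 + L)))
p((-2 - 1)², -5)*115 = ((⅓)*(-5)*(-2 - 1)²*(3 + (-5)³ + 4*(-5)² + 7*(-5))/(3 - 5))*115 = ((⅓)*(-5)*(-3)²*(3 - 125 + 4*25 - 35)/(-2))*115 = ((⅓)*(-5)*9*(-½)*(3 - 125 + 100 - 35))*115 = ((⅓)*(-5)*9*(-½)*(-57))*115 = -855/2*115 = -98325/2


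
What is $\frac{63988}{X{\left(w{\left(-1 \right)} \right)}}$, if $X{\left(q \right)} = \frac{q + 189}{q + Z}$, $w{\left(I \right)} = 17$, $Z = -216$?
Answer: $- \frac{6366806}{103} \approx -61814.0$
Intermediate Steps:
$X{\left(q \right)} = \frac{189 + q}{-216 + q}$ ($X{\left(q \right)} = \frac{q + 189}{q - 216} = \frac{189 + q}{-216 + q}$)
$\frac{63988}{X{\left(w{\left(-1 \right)} \right)}} = \frac{63988}{\frac{1}{-216 + 17} \left(189 + 17\right)} = \frac{63988}{\frac{1}{-199} \cdot 206} = \frac{63988}{\left(- \frac{1}{199}\right) 206} = \frac{63988}{- \frac{206}{199}} = 63988 \left(- \frac{199}{206}\right) = - \frac{6366806}{103}$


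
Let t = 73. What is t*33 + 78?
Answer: 2487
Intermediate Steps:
t*33 + 78 = 73*33 + 78 = 2409 + 78 = 2487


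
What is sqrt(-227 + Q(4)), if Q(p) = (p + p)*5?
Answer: I*sqrt(187) ≈ 13.675*I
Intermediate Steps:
Q(p) = 10*p (Q(p) = (2*p)*5 = 10*p)
sqrt(-227 + Q(4)) = sqrt(-227 + 10*4) = sqrt(-227 + 40) = sqrt(-187) = I*sqrt(187)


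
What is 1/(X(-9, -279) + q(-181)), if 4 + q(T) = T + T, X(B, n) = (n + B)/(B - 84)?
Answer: -31/11250 ≈ -0.0027556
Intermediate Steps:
X(B, n) = (B + n)/(-84 + B)
q(T) = -4 + 2*T (q(T) = -4 + (T + T) = -4 + 2*T)
1/(X(-9, -279) + q(-181)) = 1/((-9 - 279)/(-84 - 9) + (-4 + 2*(-181))) = 1/(-288/(-93) + (-4 - 362)) = 1/(-1/93*(-288) - 366) = 1/(96/31 - 366) = 1/(-11250/31) = -31/11250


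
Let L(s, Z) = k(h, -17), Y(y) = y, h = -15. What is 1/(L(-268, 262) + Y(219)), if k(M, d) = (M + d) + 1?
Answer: 1/188 ≈ 0.0053191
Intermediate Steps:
k(M, d) = 1 + M + d
L(s, Z) = -31 (L(s, Z) = 1 - 15 - 17 = -31)
1/(L(-268, 262) + Y(219)) = 1/(-31 + 219) = 1/188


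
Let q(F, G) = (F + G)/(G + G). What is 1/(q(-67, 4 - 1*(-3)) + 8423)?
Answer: 7/58931 ≈ 0.00011878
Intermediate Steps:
q(F, G) = (F + G)/(2*G) (q(F, G) = (F + G)/((2*G)) = (F + G)*(1/(2*G)) = (F + G)/(2*G))
1/(q(-67, 4 - 1*(-3)) + 8423) = 1/((-67 + (4 - 1*(-3)))/(2*(4 - 1*(-3))) + 8423) = 1/((-67 + (4 + 3))/(2*(4 + 3)) + 8423) = 1/((1/2)*(-67 + 7)/7 + 8423) = 1/((1/2)*(1/7)*(-60) + 8423) = 1/(-30/7 + 8423) = 1/(58931/7) = 7/58931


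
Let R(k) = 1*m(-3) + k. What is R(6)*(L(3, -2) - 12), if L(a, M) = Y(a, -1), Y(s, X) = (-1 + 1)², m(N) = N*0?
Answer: -72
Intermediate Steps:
m(N) = 0
Y(s, X) = 0 (Y(s, X) = 0² = 0)
L(a, M) = 0
R(k) = k (R(k) = 1*0 + k = 0 + k = k)
R(6)*(L(3, -2) - 12) = 6*(0 - 12) = 6*(-12) = -72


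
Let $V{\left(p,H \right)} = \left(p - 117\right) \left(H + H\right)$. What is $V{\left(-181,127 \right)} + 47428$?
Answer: $-28264$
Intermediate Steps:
$V{\left(p,H \right)} = 2 H \left(-117 + p\right)$ ($V{\left(p,H \right)} = \left(-117 + p\right) 2 H = 2 H \left(-117 + p\right)$)
$V{\left(-181,127 \right)} + 47428 = 2 \cdot 127 \left(-117 - 181\right) + 47428 = 2 \cdot 127 \left(-298\right) + 47428 = -75692 + 47428 = -28264$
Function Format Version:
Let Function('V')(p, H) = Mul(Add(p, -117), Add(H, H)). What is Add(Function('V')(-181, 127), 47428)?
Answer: -28264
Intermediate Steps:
Function('V')(p, H) = Mul(2, H, Add(-117, p)) (Function('V')(p, H) = Mul(Add(-117, p), Mul(2, H)) = Mul(2, H, Add(-117, p)))
Add(Function('V')(-181, 127), 47428) = Add(Mul(2, 127, Add(-117, -181)), 47428) = Add(Mul(2, 127, -298), 47428) = Add(-75692, 47428) = -28264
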